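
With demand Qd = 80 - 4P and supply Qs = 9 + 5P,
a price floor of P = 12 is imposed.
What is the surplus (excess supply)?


At P = 12:
Qd = 80 - 4*12 = 32
Qs = 9 + 5*12 = 69
Surplus = Qs - Qd = 69 - 32 = 37

37


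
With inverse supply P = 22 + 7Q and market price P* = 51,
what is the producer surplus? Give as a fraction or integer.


Minimum supply price (at Q=0): P_min = 22
Quantity supplied at P* = 51:
Q* = (51 - 22)/7 = 29/7
PS = (1/2) * Q* * (P* - P_min)
PS = (1/2) * 29/7 * (51 - 22)
PS = (1/2) * 29/7 * 29 = 841/14

841/14


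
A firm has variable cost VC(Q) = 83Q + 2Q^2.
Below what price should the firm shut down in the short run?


AVC(Q) = VC(Q)/Q = 83 + 2Q
AVC is increasing in Q, so minimum AVC is at Q -> 0+.
Min AVC = 83
The firm should shut down if P < 83.

83


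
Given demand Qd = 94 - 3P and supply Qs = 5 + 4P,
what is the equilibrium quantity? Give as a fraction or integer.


First find equilibrium price:
94 - 3P = 5 + 4P
P* = 89/7 = 89/7
Then substitute into demand:
Q* = 94 - 3 * 89/7 = 391/7

391/7


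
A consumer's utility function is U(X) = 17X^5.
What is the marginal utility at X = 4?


MU = dU/dX = 17*5*X^(5-1)
MU = 85*X^4
At X = 4:
MU = 85 * 4^4
MU = 85 * 256 = 21760

21760


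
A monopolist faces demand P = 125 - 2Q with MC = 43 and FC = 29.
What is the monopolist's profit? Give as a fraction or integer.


MR = MC: 125 - 4Q = 43
Q* = 41/2
P* = 125 - 2*41/2 = 84
Profit = (P* - MC)*Q* - FC
= (84 - 43)*41/2 - 29
= 41*41/2 - 29
= 1681/2 - 29 = 1623/2

1623/2


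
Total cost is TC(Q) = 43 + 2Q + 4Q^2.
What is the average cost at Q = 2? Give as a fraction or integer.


TC(2) = 43 + 2*2 + 4*2^2
TC(2) = 43 + 4 + 16 = 63
AC = TC/Q = 63/2 = 63/2

63/2


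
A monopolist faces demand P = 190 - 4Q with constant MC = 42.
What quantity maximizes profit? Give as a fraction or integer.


TR = P*Q = (190 - 4Q)Q = 190Q - 4Q^2
MR = dTR/dQ = 190 - 8Q
Set MR = MC:
190 - 8Q = 42
148 = 8Q
Q* = 148/8 = 37/2

37/2


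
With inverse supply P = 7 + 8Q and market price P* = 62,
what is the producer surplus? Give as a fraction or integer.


Minimum supply price (at Q=0): P_min = 7
Quantity supplied at P* = 62:
Q* = (62 - 7)/8 = 55/8
PS = (1/2) * Q* * (P* - P_min)
PS = (1/2) * 55/8 * (62 - 7)
PS = (1/2) * 55/8 * 55 = 3025/16

3025/16


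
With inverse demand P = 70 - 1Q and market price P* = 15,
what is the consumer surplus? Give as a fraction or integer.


Maximum willingness to pay (at Q=0): P_max = 70
Quantity demanded at P* = 15:
Q* = (70 - 15)/1 = 55
CS = (1/2) * Q* * (P_max - P*)
CS = (1/2) * 55 * (70 - 15)
CS = (1/2) * 55 * 55 = 3025/2

3025/2


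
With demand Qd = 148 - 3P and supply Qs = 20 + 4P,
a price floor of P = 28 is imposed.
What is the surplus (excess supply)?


At P = 28:
Qd = 148 - 3*28 = 64
Qs = 20 + 4*28 = 132
Surplus = Qs - Qd = 132 - 64 = 68

68


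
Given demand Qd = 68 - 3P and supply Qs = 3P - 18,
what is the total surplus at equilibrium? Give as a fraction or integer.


Find equilibrium: 68 - 3P = 3P - 18
68 + 18 = 6P
P* = 86/6 = 43/3
Q* = 3*43/3 - 18 = 25
Inverse demand: P = 68/3 - Q/3, so P_max = 68/3
Inverse supply: P = 6 + Q/3, so P_min = 6
CS = (1/2) * 25 * (68/3 - 43/3) = 625/6
PS = (1/2) * 25 * (43/3 - 6) = 625/6
TS = CS + PS = 625/6 + 625/6 = 625/3

625/3


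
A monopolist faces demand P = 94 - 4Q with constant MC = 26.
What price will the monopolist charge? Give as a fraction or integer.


MR = 94 - 8Q
Set MR = MC: 94 - 8Q = 26
Q* = 17/2
Substitute into demand:
P* = 94 - 4*17/2 = 60

60


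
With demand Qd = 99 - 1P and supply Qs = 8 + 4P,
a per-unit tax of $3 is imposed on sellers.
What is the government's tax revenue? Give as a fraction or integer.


With tax on sellers, new supply: Qs' = 8 + 4(P - 3)
= 4P - 4
New equilibrium quantity:
Q_new = 392/5
Tax revenue = tax * Q_new = 3 * 392/5 = 1176/5

1176/5


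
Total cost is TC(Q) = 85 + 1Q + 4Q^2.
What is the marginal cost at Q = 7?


MC = dTC/dQ = 1 + 2*4*Q
At Q = 7:
MC = 1 + 8*7
MC = 1 + 56 = 57

57


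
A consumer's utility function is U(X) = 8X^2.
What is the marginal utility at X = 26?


MU = dU/dX = 8*2*X^(2-1)
MU = 16*X^1
At X = 26:
MU = 16 * 26^1
MU = 16 * 26 = 416

416


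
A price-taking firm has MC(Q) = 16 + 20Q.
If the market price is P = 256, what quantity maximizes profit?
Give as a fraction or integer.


In perfect competition, profit is maximized where P = MC.
256 = 16 + 20Q
240 = 20Q
Q* = 240/20 = 12

12


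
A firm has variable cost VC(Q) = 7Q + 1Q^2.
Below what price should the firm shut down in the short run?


AVC(Q) = VC(Q)/Q = 7 + 1Q
AVC is increasing in Q, so minimum AVC is at Q -> 0+.
Min AVC = 7
The firm should shut down if P < 7.

7


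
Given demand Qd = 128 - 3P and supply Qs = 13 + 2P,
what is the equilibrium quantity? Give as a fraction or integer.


First find equilibrium price:
128 - 3P = 13 + 2P
P* = 115/5 = 23
Then substitute into demand:
Q* = 128 - 3 * 23 = 59

59


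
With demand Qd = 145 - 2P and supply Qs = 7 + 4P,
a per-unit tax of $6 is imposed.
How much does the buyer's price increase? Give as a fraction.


With a per-unit tax, the buyer's price increase depends on relative slopes.
Supply slope: d = 4, Demand slope: b = 2
Buyer's price increase = d * tax / (b + d)
= 4 * 6 / (2 + 4)
= 24 / 6 = 4

4


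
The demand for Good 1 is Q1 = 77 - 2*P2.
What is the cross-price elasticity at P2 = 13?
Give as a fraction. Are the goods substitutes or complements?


dQ1/dP2 = -2
At P2 = 13: Q1 = 77 - 2*13 = 51
Exy = (dQ1/dP2)(P2/Q1) = -2 * 13 / 51 = -26/51
Since Exy < 0, the goods are complements.

-26/51 (complements)


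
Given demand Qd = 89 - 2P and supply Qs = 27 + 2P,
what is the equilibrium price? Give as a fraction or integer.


At equilibrium, Qd = Qs.
89 - 2P = 27 + 2P
89 - 27 = 2P + 2P
62 = 4P
P* = 62/4 = 31/2

31/2


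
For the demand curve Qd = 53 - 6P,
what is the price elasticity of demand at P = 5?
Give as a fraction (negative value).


dQ/dP = -6
At P = 5: Q = 53 - 6*5 = 23
E = (dQ/dP)(P/Q) = (-6)(5/23) = -30/23

-30/23


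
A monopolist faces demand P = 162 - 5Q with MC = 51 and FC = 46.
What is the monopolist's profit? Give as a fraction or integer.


MR = MC: 162 - 10Q = 51
Q* = 111/10
P* = 162 - 5*111/10 = 213/2
Profit = (P* - MC)*Q* - FC
= (213/2 - 51)*111/10 - 46
= 111/2*111/10 - 46
= 12321/20 - 46 = 11401/20

11401/20


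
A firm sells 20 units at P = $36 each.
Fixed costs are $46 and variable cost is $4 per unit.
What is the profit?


Total Revenue = P * Q = 36 * 20 = $720
Total Cost = FC + VC*Q = 46 + 4*20 = $126
Profit = TR - TC = 720 - 126 = $594

$594


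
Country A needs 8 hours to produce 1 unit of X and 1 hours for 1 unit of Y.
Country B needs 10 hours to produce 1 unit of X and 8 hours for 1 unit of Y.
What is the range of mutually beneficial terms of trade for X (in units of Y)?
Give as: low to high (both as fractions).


Opportunity cost of X for Country A = hours_X / hours_Y = 8/1 = 8 units of Y
Opportunity cost of X for Country B = hours_X / hours_Y = 10/8 = 5/4 units of Y
Terms of trade must be between the two opportunity costs.
Range: 5/4 to 8

5/4 to 8


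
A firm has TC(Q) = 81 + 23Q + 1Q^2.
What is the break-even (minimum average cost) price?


AC(Q) = 81/Q + 23 + 1Q
To minimize: dAC/dQ = -81/Q^2 + 1 = 0
Q^2 = 81/1 = 81
Q* = 9
Min AC = 81/9 + 23 + 1*9
Min AC = 9 + 23 + 9 = 41

41


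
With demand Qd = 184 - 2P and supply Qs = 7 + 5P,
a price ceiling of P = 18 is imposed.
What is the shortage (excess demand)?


At P = 18:
Qd = 184 - 2*18 = 148
Qs = 7 + 5*18 = 97
Shortage = Qd - Qs = 148 - 97 = 51

51


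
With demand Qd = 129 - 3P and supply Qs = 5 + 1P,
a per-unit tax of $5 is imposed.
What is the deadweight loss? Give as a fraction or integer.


Pre-tax equilibrium quantity: Q* = 36
Post-tax equilibrium quantity: Q_tax = 129/4
Reduction in quantity: Q* - Q_tax = 15/4
DWL = (1/2) * tax * (Q* - Q_tax)
DWL = (1/2) * 5 * 15/4 = 75/8

75/8


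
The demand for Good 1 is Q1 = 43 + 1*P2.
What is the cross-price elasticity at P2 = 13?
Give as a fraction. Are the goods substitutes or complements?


dQ1/dP2 = 1
At P2 = 13: Q1 = 43 + 1*13 = 56
Exy = (dQ1/dP2)(P2/Q1) = 1 * 13 / 56 = 13/56
Since Exy > 0, the goods are substitutes.

13/56 (substitutes)


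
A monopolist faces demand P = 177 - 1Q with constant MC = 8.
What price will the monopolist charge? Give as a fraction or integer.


MR = 177 - 2Q
Set MR = MC: 177 - 2Q = 8
Q* = 169/2
Substitute into demand:
P* = 177 - 1*169/2 = 185/2

185/2


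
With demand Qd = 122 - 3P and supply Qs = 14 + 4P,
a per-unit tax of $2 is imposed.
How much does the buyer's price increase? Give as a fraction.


With a per-unit tax, the buyer's price increase depends on relative slopes.
Supply slope: d = 4, Demand slope: b = 3
Buyer's price increase = d * tax / (b + d)
= 4 * 2 / (3 + 4)
= 8 / 7 = 8/7

8/7


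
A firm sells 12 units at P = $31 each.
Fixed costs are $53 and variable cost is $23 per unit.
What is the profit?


Total Revenue = P * Q = 31 * 12 = $372
Total Cost = FC + VC*Q = 53 + 23*12 = $329
Profit = TR - TC = 372 - 329 = $43

$43


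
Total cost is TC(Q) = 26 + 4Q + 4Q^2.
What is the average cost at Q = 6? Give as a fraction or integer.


TC(6) = 26 + 4*6 + 4*6^2
TC(6) = 26 + 24 + 144 = 194
AC = TC/Q = 194/6 = 97/3

97/3


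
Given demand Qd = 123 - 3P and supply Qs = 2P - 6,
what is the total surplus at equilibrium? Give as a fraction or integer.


Find equilibrium: 123 - 3P = 2P - 6
123 + 6 = 5P
P* = 129/5 = 129/5
Q* = 2*129/5 - 6 = 228/5
Inverse demand: P = 41 - Q/3, so P_max = 41
Inverse supply: P = 3 + Q/2, so P_min = 3
CS = (1/2) * 228/5 * (41 - 129/5) = 8664/25
PS = (1/2) * 228/5 * (129/5 - 3) = 12996/25
TS = CS + PS = 8664/25 + 12996/25 = 4332/5

4332/5


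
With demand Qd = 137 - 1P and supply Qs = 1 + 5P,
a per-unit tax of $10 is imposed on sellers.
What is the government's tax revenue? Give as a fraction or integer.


With tax on sellers, new supply: Qs' = 1 + 5(P - 10)
= 5P - 49
New equilibrium quantity:
Q_new = 106
Tax revenue = tax * Q_new = 10 * 106 = 1060

1060


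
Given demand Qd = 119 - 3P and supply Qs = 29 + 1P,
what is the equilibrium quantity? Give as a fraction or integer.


First find equilibrium price:
119 - 3P = 29 + 1P
P* = 90/4 = 45/2
Then substitute into demand:
Q* = 119 - 3 * 45/2 = 103/2

103/2


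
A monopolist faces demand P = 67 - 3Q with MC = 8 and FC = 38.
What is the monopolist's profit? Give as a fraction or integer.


MR = MC: 67 - 6Q = 8
Q* = 59/6
P* = 67 - 3*59/6 = 75/2
Profit = (P* - MC)*Q* - FC
= (75/2 - 8)*59/6 - 38
= 59/2*59/6 - 38
= 3481/12 - 38 = 3025/12

3025/12


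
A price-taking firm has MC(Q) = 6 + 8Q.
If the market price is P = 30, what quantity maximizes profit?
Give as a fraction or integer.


In perfect competition, profit is maximized where P = MC.
30 = 6 + 8Q
24 = 8Q
Q* = 24/8 = 3

3


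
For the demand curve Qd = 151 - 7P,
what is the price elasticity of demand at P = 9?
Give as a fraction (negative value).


dQ/dP = -7
At P = 9: Q = 151 - 7*9 = 88
E = (dQ/dP)(P/Q) = (-7)(9/88) = -63/88

-63/88


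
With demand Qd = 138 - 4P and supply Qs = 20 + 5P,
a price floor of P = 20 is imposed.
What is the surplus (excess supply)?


At P = 20:
Qd = 138 - 4*20 = 58
Qs = 20 + 5*20 = 120
Surplus = Qs - Qd = 120 - 58 = 62

62


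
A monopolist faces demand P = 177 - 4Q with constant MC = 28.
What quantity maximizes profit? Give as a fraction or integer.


TR = P*Q = (177 - 4Q)Q = 177Q - 4Q^2
MR = dTR/dQ = 177 - 8Q
Set MR = MC:
177 - 8Q = 28
149 = 8Q
Q* = 149/8 = 149/8

149/8


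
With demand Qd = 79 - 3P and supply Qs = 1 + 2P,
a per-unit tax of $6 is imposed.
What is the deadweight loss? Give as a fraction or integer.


Pre-tax equilibrium quantity: Q* = 161/5
Post-tax equilibrium quantity: Q_tax = 25
Reduction in quantity: Q* - Q_tax = 36/5
DWL = (1/2) * tax * (Q* - Q_tax)
DWL = (1/2) * 6 * 36/5 = 108/5

108/5


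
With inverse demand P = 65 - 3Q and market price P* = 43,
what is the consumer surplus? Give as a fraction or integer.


Maximum willingness to pay (at Q=0): P_max = 65
Quantity demanded at P* = 43:
Q* = (65 - 43)/3 = 22/3
CS = (1/2) * Q* * (P_max - P*)
CS = (1/2) * 22/3 * (65 - 43)
CS = (1/2) * 22/3 * 22 = 242/3

242/3


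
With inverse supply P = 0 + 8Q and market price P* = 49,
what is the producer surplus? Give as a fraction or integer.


Minimum supply price (at Q=0): P_min = 0
Quantity supplied at P* = 49:
Q* = (49 - 0)/8 = 49/8
PS = (1/2) * Q* * (P* - P_min)
PS = (1/2) * 49/8 * (49 - 0)
PS = (1/2) * 49/8 * 49 = 2401/16

2401/16


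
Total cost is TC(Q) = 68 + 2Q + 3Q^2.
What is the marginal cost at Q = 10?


MC = dTC/dQ = 2 + 2*3*Q
At Q = 10:
MC = 2 + 6*10
MC = 2 + 60 = 62

62


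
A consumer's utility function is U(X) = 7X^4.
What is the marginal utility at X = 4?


MU = dU/dX = 7*4*X^(4-1)
MU = 28*X^3
At X = 4:
MU = 28 * 4^3
MU = 28 * 64 = 1792

1792


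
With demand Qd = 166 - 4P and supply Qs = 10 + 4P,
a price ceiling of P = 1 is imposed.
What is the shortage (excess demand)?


At P = 1:
Qd = 166 - 4*1 = 162
Qs = 10 + 4*1 = 14
Shortage = Qd - Qs = 162 - 14 = 148

148


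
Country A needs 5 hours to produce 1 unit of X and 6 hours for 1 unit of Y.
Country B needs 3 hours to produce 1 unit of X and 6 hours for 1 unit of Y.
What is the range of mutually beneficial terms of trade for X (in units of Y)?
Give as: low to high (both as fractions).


Opportunity cost of X for Country A = hours_X / hours_Y = 5/6 = 5/6 units of Y
Opportunity cost of X for Country B = hours_X / hours_Y = 3/6 = 1/2 units of Y
Terms of trade must be between the two opportunity costs.
Range: 1/2 to 5/6

1/2 to 5/6


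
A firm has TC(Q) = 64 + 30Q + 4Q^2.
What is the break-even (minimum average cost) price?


AC(Q) = 64/Q + 30 + 4Q
To minimize: dAC/dQ = -64/Q^2 + 4 = 0
Q^2 = 64/4 = 16
Q* = 4
Min AC = 64/4 + 30 + 4*4
Min AC = 16 + 30 + 16 = 62

62


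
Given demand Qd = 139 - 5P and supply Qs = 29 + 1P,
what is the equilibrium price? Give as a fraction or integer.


At equilibrium, Qd = Qs.
139 - 5P = 29 + 1P
139 - 29 = 5P + 1P
110 = 6P
P* = 110/6 = 55/3

55/3


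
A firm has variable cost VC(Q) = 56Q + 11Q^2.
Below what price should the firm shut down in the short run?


AVC(Q) = VC(Q)/Q = 56 + 11Q
AVC is increasing in Q, so minimum AVC is at Q -> 0+.
Min AVC = 56
The firm should shut down if P < 56.

56


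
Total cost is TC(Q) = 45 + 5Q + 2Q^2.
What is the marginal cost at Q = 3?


MC = dTC/dQ = 5 + 2*2*Q
At Q = 3:
MC = 5 + 4*3
MC = 5 + 12 = 17

17


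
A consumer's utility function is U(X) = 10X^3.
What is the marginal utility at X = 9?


MU = dU/dX = 10*3*X^(3-1)
MU = 30*X^2
At X = 9:
MU = 30 * 9^2
MU = 30 * 81 = 2430

2430


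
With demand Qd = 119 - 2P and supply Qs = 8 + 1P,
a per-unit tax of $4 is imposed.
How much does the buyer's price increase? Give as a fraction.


With a per-unit tax, the buyer's price increase depends on relative slopes.
Supply slope: d = 1, Demand slope: b = 2
Buyer's price increase = d * tax / (b + d)
= 1 * 4 / (2 + 1)
= 4 / 3 = 4/3

4/3


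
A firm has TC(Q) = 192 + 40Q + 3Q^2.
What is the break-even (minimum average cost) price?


AC(Q) = 192/Q + 40 + 3Q
To minimize: dAC/dQ = -192/Q^2 + 3 = 0
Q^2 = 192/3 = 64
Q* = 8
Min AC = 192/8 + 40 + 3*8
Min AC = 24 + 40 + 24 = 88

88


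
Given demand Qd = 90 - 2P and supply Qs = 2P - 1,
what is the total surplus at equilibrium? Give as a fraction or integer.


Find equilibrium: 90 - 2P = 2P - 1
90 + 1 = 4P
P* = 91/4 = 91/4
Q* = 2*91/4 - 1 = 89/2
Inverse demand: P = 45 - Q/2, so P_max = 45
Inverse supply: P = 1/2 + Q/2, so P_min = 1/2
CS = (1/2) * 89/2 * (45 - 91/4) = 7921/16
PS = (1/2) * 89/2 * (91/4 - 1/2) = 7921/16
TS = CS + PS = 7921/16 + 7921/16 = 7921/8

7921/8


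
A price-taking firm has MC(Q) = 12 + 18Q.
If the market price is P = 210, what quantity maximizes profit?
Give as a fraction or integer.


In perfect competition, profit is maximized where P = MC.
210 = 12 + 18Q
198 = 18Q
Q* = 198/18 = 11

11


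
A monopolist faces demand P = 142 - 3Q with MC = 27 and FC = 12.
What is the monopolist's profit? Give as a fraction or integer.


MR = MC: 142 - 6Q = 27
Q* = 115/6
P* = 142 - 3*115/6 = 169/2
Profit = (P* - MC)*Q* - FC
= (169/2 - 27)*115/6 - 12
= 115/2*115/6 - 12
= 13225/12 - 12 = 13081/12

13081/12


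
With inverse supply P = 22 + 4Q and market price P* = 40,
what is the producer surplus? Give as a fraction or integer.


Minimum supply price (at Q=0): P_min = 22
Quantity supplied at P* = 40:
Q* = (40 - 22)/4 = 9/2
PS = (1/2) * Q* * (P* - P_min)
PS = (1/2) * 9/2 * (40 - 22)
PS = (1/2) * 9/2 * 18 = 81/2

81/2


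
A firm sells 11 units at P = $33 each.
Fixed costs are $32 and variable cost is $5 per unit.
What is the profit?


Total Revenue = P * Q = 33 * 11 = $363
Total Cost = FC + VC*Q = 32 + 5*11 = $87
Profit = TR - TC = 363 - 87 = $276

$276


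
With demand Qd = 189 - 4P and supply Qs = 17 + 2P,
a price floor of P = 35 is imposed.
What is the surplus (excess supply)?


At P = 35:
Qd = 189 - 4*35 = 49
Qs = 17 + 2*35 = 87
Surplus = Qs - Qd = 87 - 49 = 38

38


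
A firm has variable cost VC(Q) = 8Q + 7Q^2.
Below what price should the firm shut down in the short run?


AVC(Q) = VC(Q)/Q = 8 + 7Q
AVC is increasing in Q, so minimum AVC is at Q -> 0+.
Min AVC = 8
The firm should shut down if P < 8.

8


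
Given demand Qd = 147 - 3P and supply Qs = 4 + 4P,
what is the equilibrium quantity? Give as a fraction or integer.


First find equilibrium price:
147 - 3P = 4 + 4P
P* = 143/7 = 143/7
Then substitute into demand:
Q* = 147 - 3 * 143/7 = 600/7

600/7


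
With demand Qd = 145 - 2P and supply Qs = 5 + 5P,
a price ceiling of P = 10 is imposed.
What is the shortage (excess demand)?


At P = 10:
Qd = 145 - 2*10 = 125
Qs = 5 + 5*10 = 55
Shortage = Qd - Qs = 125 - 55 = 70

70


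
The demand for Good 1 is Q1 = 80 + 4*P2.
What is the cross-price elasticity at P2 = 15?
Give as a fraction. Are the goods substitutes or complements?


dQ1/dP2 = 4
At P2 = 15: Q1 = 80 + 4*15 = 140
Exy = (dQ1/dP2)(P2/Q1) = 4 * 15 / 140 = 3/7
Since Exy > 0, the goods are substitutes.

3/7 (substitutes)


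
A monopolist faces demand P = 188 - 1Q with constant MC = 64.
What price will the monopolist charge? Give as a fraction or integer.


MR = 188 - 2Q
Set MR = MC: 188 - 2Q = 64
Q* = 62
Substitute into demand:
P* = 188 - 1*62 = 126

126


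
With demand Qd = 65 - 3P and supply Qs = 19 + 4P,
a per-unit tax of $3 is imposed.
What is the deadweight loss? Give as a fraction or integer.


Pre-tax equilibrium quantity: Q* = 317/7
Post-tax equilibrium quantity: Q_tax = 281/7
Reduction in quantity: Q* - Q_tax = 36/7
DWL = (1/2) * tax * (Q* - Q_tax)
DWL = (1/2) * 3 * 36/7 = 54/7

54/7


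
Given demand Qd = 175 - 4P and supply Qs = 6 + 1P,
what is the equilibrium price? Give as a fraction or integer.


At equilibrium, Qd = Qs.
175 - 4P = 6 + 1P
175 - 6 = 4P + 1P
169 = 5P
P* = 169/5 = 169/5

169/5


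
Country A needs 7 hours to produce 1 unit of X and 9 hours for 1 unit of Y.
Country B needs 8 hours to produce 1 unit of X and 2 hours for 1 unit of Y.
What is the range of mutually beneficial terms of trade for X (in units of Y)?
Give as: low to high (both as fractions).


Opportunity cost of X for Country A = hours_X / hours_Y = 7/9 = 7/9 units of Y
Opportunity cost of X for Country B = hours_X / hours_Y = 8/2 = 4 units of Y
Terms of trade must be between the two opportunity costs.
Range: 7/9 to 4

7/9 to 4


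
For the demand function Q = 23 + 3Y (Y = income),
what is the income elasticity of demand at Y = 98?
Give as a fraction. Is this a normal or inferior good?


dQ/dY = 3
At Y = 98: Q = 23 + 3*98 = 317
Ey = (dQ/dY)(Y/Q) = 3 * 98 / 317 = 294/317
Since Ey > 0, this is a normal good.

294/317 (normal good)


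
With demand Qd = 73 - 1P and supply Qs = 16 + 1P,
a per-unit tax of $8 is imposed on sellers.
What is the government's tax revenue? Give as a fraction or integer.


With tax on sellers, new supply: Qs' = 16 + 1(P - 8)
= 8 + 1P
New equilibrium quantity:
Q_new = 81/2
Tax revenue = tax * Q_new = 8 * 81/2 = 324

324


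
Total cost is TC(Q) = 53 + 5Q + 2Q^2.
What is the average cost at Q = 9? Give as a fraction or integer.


TC(9) = 53 + 5*9 + 2*9^2
TC(9) = 53 + 45 + 162 = 260
AC = TC/Q = 260/9 = 260/9

260/9


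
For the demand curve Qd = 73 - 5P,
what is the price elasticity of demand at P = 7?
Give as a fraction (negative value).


dQ/dP = -5
At P = 7: Q = 73 - 5*7 = 38
E = (dQ/dP)(P/Q) = (-5)(7/38) = -35/38

-35/38


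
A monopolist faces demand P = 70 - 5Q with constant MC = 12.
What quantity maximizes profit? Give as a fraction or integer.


TR = P*Q = (70 - 5Q)Q = 70Q - 5Q^2
MR = dTR/dQ = 70 - 10Q
Set MR = MC:
70 - 10Q = 12
58 = 10Q
Q* = 58/10 = 29/5

29/5


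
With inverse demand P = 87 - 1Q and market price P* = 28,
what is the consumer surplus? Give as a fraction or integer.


Maximum willingness to pay (at Q=0): P_max = 87
Quantity demanded at P* = 28:
Q* = (87 - 28)/1 = 59
CS = (1/2) * Q* * (P_max - P*)
CS = (1/2) * 59 * (87 - 28)
CS = (1/2) * 59 * 59 = 3481/2

3481/2


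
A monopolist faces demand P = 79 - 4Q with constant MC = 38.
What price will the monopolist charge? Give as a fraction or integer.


MR = 79 - 8Q
Set MR = MC: 79 - 8Q = 38
Q* = 41/8
Substitute into demand:
P* = 79 - 4*41/8 = 117/2

117/2


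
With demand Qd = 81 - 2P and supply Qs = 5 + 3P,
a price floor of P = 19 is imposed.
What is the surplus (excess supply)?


At P = 19:
Qd = 81 - 2*19 = 43
Qs = 5 + 3*19 = 62
Surplus = Qs - Qd = 62 - 43 = 19

19


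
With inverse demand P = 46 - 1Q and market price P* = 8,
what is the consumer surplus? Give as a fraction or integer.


Maximum willingness to pay (at Q=0): P_max = 46
Quantity demanded at P* = 8:
Q* = (46 - 8)/1 = 38
CS = (1/2) * Q* * (P_max - P*)
CS = (1/2) * 38 * (46 - 8)
CS = (1/2) * 38 * 38 = 722

722


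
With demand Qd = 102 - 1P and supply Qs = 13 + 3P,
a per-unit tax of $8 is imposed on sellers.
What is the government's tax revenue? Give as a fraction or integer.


With tax on sellers, new supply: Qs' = 13 + 3(P - 8)
= 3P - 11
New equilibrium quantity:
Q_new = 295/4
Tax revenue = tax * Q_new = 8 * 295/4 = 590

590


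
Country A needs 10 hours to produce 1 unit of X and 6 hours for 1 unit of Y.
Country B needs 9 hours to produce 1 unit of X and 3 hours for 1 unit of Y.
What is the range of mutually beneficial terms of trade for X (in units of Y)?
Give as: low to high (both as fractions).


Opportunity cost of X for Country A = hours_X / hours_Y = 10/6 = 5/3 units of Y
Opportunity cost of X for Country B = hours_X / hours_Y = 9/3 = 3 units of Y
Terms of trade must be between the two opportunity costs.
Range: 5/3 to 3

5/3 to 3


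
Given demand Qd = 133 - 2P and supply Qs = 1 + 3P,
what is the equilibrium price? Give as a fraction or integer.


At equilibrium, Qd = Qs.
133 - 2P = 1 + 3P
133 - 1 = 2P + 3P
132 = 5P
P* = 132/5 = 132/5

132/5


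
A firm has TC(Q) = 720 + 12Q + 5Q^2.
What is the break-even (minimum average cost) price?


AC(Q) = 720/Q + 12 + 5Q
To minimize: dAC/dQ = -720/Q^2 + 5 = 0
Q^2 = 720/5 = 144
Q* = 12
Min AC = 720/12 + 12 + 5*12
Min AC = 60 + 12 + 60 = 132

132


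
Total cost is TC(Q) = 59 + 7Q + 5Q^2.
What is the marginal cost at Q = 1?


MC = dTC/dQ = 7 + 2*5*Q
At Q = 1:
MC = 7 + 10*1
MC = 7 + 10 = 17

17


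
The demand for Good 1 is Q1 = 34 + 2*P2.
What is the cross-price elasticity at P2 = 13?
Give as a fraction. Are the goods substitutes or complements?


dQ1/dP2 = 2
At P2 = 13: Q1 = 34 + 2*13 = 60
Exy = (dQ1/dP2)(P2/Q1) = 2 * 13 / 60 = 13/30
Since Exy > 0, the goods are substitutes.

13/30 (substitutes)


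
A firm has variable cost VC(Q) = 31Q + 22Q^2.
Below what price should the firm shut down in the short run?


AVC(Q) = VC(Q)/Q = 31 + 22Q
AVC is increasing in Q, so minimum AVC is at Q -> 0+.
Min AVC = 31
The firm should shut down if P < 31.

31


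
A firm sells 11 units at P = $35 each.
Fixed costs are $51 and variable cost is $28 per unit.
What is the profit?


Total Revenue = P * Q = 35 * 11 = $385
Total Cost = FC + VC*Q = 51 + 28*11 = $359
Profit = TR - TC = 385 - 359 = $26

$26


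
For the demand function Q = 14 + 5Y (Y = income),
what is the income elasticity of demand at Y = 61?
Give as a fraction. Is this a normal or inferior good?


dQ/dY = 5
At Y = 61: Q = 14 + 5*61 = 319
Ey = (dQ/dY)(Y/Q) = 5 * 61 / 319 = 305/319
Since Ey > 0, this is a normal good.

305/319 (normal good)


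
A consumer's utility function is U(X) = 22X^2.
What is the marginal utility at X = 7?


MU = dU/dX = 22*2*X^(2-1)
MU = 44*X^1
At X = 7:
MU = 44 * 7^1
MU = 44 * 7 = 308

308


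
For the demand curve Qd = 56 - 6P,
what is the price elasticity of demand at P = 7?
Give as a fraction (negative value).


dQ/dP = -6
At P = 7: Q = 56 - 6*7 = 14
E = (dQ/dP)(P/Q) = (-6)(7/14) = -3

-3


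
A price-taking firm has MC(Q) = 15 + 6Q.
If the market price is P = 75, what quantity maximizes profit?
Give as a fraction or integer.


In perfect competition, profit is maximized where P = MC.
75 = 15 + 6Q
60 = 6Q
Q* = 60/6 = 10

10


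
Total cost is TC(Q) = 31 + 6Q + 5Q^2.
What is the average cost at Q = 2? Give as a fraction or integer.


TC(2) = 31 + 6*2 + 5*2^2
TC(2) = 31 + 12 + 20 = 63
AC = TC/Q = 63/2 = 63/2

63/2


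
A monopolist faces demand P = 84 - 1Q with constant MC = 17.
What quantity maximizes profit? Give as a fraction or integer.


TR = P*Q = (84 - 1Q)Q = 84Q - 1Q^2
MR = dTR/dQ = 84 - 2Q
Set MR = MC:
84 - 2Q = 17
67 = 2Q
Q* = 67/2 = 67/2

67/2


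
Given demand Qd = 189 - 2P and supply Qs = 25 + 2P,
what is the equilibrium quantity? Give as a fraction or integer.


First find equilibrium price:
189 - 2P = 25 + 2P
P* = 164/4 = 41
Then substitute into demand:
Q* = 189 - 2 * 41 = 107

107


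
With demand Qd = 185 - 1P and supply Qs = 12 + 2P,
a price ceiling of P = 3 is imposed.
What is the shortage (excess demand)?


At P = 3:
Qd = 185 - 1*3 = 182
Qs = 12 + 2*3 = 18
Shortage = Qd - Qs = 182 - 18 = 164

164


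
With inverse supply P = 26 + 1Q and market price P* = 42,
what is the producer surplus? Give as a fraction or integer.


Minimum supply price (at Q=0): P_min = 26
Quantity supplied at P* = 42:
Q* = (42 - 26)/1 = 16
PS = (1/2) * Q* * (P* - P_min)
PS = (1/2) * 16 * (42 - 26)
PS = (1/2) * 16 * 16 = 128

128


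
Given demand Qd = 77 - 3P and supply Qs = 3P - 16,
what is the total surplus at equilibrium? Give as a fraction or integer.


Find equilibrium: 77 - 3P = 3P - 16
77 + 16 = 6P
P* = 93/6 = 31/2
Q* = 3*31/2 - 16 = 61/2
Inverse demand: P = 77/3 - Q/3, so P_max = 77/3
Inverse supply: P = 16/3 + Q/3, so P_min = 16/3
CS = (1/2) * 61/2 * (77/3 - 31/2) = 3721/24
PS = (1/2) * 61/2 * (31/2 - 16/3) = 3721/24
TS = CS + PS = 3721/24 + 3721/24 = 3721/12

3721/12


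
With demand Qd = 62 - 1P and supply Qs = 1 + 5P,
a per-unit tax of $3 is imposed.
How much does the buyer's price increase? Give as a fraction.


With a per-unit tax, the buyer's price increase depends on relative slopes.
Supply slope: d = 5, Demand slope: b = 1
Buyer's price increase = d * tax / (b + d)
= 5 * 3 / (1 + 5)
= 15 / 6 = 5/2

5/2


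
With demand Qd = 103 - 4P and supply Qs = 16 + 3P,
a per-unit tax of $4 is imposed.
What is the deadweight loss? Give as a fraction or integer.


Pre-tax equilibrium quantity: Q* = 373/7
Post-tax equilibrium quantity: Q_tax = 325/7
Reduction in quantity: Q* - Q_tax = 48/7
DWL = (1/2) * tax * (Q* - Q_tax)
DWL = (1/2) * 4 * 48/7 = 96/7

96/7


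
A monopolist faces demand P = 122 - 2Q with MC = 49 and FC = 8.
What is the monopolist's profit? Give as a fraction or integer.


MR = MC: 122 - 4Q = 49
Q* = 73/4
P* = 122 - 2*73/4 = 171/2
Profit = (P* - MC)*Q* - FC
= (171/2 - 49)*73/4 - 8
= 73/2*73/4 - 8
= 5329/8 - 8 = 5265/8

5265/8


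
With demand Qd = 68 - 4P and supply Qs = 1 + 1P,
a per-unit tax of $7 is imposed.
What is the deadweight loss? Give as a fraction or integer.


Pre-tax equilibrium quantity: Q* = 72/5
Post-tax equilibrium quantity: Q_tax = 44/5
Reduction in quantity: Q* - Q_tax = 28/5
DWL = (1/2) * tax * (Q* - Q_tax)
DWL = (1/2) * 7 * 28/5 = 98/5

98/5


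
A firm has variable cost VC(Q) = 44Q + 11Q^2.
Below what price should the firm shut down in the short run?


AVC(Q) = VC(Q)/Q = 44 + 11Q
AVC is increasing in Q, so minimum AVC is at Q -> 0+.
Min AVC = 44
The firm should shut down if P < 44.

44


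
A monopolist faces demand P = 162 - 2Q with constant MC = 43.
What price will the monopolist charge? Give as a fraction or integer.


MR = 162 - 4Q
Set MR = MC: 162 - 4Q = 43
Q* = 119/4
Substitute into demand:
P* = 162 - 2*119/4 = 205/2

205/2


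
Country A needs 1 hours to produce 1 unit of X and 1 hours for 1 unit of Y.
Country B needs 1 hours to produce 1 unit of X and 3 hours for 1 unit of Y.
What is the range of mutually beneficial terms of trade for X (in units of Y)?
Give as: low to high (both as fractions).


Opportunity cost of X for Country A = hours_X / hours_Y = 1/1 = 1 units of Y
Opportunity cost of X for Country B = hours_X / hours_Y = 1/3 = 1/3 units of Y
Terms of trade must be between the two opportunity costs.
Range: 1/3 to 1

1/3 to 1


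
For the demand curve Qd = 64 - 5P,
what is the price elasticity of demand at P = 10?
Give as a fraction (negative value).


dQ/dP = -5
At P = 10: Q = 64 - 5*10 = 14
E = (dQ/dP)(P/Q) = (-5)(10/14) = -25/7

-25/7


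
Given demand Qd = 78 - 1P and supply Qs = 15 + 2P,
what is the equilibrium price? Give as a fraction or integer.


At equilibrium, Qd = Qs.
78 - 1P = 15 + 2P
78 - 15 = 1P + 2P
63 = 3P
P* = 63/3 = 21

21


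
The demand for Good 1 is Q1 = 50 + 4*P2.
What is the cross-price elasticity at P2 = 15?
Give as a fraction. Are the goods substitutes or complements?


dQ1/dP2 = 4
At P2 = 15: Q1 = 50 + 4*15 = 110
Exy = (dQ1/dP2)(P2/Q1) = 4 * 15 / 110 = 6/11
Since Exy > 0, the goods are substitutes.

6/11 (substitutes)


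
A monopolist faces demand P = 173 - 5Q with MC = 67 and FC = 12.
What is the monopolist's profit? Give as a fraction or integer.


MR = MC: 173 - 10Q = 67
Q* = 53/5
P* = 173 - 5*53/5 = 120
Profit = (P* - MC)*Q* - FC
= (120 - 67)*53/5 - 12
= 53*53/5 - 12
= 2809/5 - 12 = 2749/5

2749/5


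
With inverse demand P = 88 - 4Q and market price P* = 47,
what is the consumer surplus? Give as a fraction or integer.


Maximum willingness to pay (at Q=0): P_max = 88
Quantity demanded at P* = 47:
Q* = (88 - 47)/4 = 41/4
CS = (1/2) * Q* * (P_max - P*)
CS = (1/2) * 41/4 * (88 - 47)
CS = (1/2) * 41/4 * 41 = 1681/8

1681/8


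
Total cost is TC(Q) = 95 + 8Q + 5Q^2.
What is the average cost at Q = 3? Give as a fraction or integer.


TC(3) = 95 + 8*3 + 5*3^2
TC(3) = 95 + 24 + 45 = 164
AC = TC/Q = 164/3 = 164/3

164/3


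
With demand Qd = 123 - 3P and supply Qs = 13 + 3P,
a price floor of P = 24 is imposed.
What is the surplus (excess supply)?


At P = 24:
Qd = 123 - 3*24 = 51
Qs = 13 + 3*24 = 85
Surplus = Qs - Qd = 85 - 51 = 34

34


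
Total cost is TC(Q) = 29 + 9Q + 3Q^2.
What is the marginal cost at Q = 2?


MC = dTC/dQ = 9 + 2*3*Q
At Q = 2:
MC = 9 + 6*2
MC = 9 + 12 = 21

21


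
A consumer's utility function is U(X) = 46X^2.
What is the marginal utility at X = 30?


MU = dU/dX = 46*2*X^(2-1)
MU = 92*X^1
At X = 30:
MU = 92 * 30^1
MU = 92 * 30 = 2760

2760


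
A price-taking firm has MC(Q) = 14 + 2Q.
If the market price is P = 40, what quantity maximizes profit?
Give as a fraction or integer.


In perfect competition, profit is maximized where P = MC.
40 = 14 + 2Q
26 = 2Q
Q* = 26/2 = 13

13


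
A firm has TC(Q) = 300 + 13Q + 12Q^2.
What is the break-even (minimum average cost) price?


AC(Q) = 300/Q + 13 + 12Q
To minimize: dAC/dQ = -300/Q^2 + 12 = 0
Q^2 = 300/12 = 25
Q* = 5
Min AC = 300/5 + 13 + 12*5
Min AC = 60 + 13 + 60 = 133

133


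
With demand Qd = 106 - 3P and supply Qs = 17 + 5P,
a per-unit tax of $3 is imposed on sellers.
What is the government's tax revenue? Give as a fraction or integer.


With tax on sellers, new supply: Qs' = 17 + 5(P - 3)
= 2 + 5P
New equilibrium quantity:
Q_new = 67
Tax revenue = tax * Q_new = 3 * 67 = 201

201


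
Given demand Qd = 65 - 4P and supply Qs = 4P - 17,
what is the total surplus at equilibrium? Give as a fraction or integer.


Find equilibrium: 65 - 4P = 4P - 17
65 + 17 = 8P
P* = 82/8 = 41/4
Q* = 4*41/4 - 17 = 24
Inverse demand: P = 65/4 - Q/4, so P_max = 65/4
Inverse supply: P = 17/4 + Q/4, so P_min = 17/4
CS = (1/2) * 24 * (65/4 - 41/4) = 72
PS = (1/2) * 24 * (41/4 - 17/4) = 72
TS = CS + PS = 72 + 72 = 144

144


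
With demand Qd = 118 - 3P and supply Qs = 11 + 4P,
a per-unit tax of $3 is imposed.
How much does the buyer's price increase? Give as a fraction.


With a per-unit tax, the buyer's price increase depends on relative slopes.
Supply slope: d = 4, Demand slope: b = 3
Buyer's price increase = d * tax / (b + d)
= 4 * 3 / (3 + 4)
= 12 / 7 = 12/7

12/7


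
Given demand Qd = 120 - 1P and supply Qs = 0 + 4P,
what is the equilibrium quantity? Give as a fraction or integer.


First find equilibrium price:
120 - 1P = 0 + 4P
P* = 120/5 = 24
Then substitute into demand:
Q* = 120 - 1 * 24 = 96

96


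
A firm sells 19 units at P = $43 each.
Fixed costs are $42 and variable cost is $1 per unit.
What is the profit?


Total Revenue = P * Q = 43 * 19 = $817
Total Cost = FC + VC*Q = 42 + 1*19 = $61
Profit = TR - TC = 817 - 61 = $756

$756


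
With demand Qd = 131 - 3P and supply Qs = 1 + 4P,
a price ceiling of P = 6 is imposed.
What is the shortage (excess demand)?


At P = 6:
Qd = 131 - 3*6 = 113
Qs = 1 + 4*6 = 25
Shortage = Qd - Qs = 113 - 25 = 88

88


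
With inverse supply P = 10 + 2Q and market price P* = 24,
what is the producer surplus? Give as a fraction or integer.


Minimum supply price (at Q=0): P_min = 10
Quantity supplied at P* = 24:
Q* = (24 - 10)/2 = 7
PS = (1/2) * Q* * (P* - P_min)
PS = (1/2) * 7 * (24 - 10)
PS = (1/2) * 7 * 14 = 49

49


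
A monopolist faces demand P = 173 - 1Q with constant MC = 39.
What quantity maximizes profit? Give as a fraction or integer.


TR = P*Q = (173 - 1Q)Q = 173Q - 1Q^2
MR = dTR/dQ = 173 - 2Q
Set MR = MC:
173 - 2Q = 39
134 = 2Q
Q* = 134/2 = 67

67


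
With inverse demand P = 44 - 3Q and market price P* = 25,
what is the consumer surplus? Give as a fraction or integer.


Maximum willingness to pay (at Q=0): P_max = 44
Quantity demanded at P* = 25:
Q* = (44 - 25)/3 = 19/3
CS = (1/2) * Q* * (P_max - P*)
CS = (1/2) * 19/3 * (44 - 25)
CS = (1/2) * 19/3 * 19 = 361/6

361/6


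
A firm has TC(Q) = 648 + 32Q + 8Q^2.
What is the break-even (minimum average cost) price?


AC(Q) = 648/Q + 32 + 8Q
To minimize: dAC/dQ = -648/Q^2 + 8 = 0
Q^2 = 648/8 = 81
Q* = 9
Min AC = 648/9 + 32 + 8*9
Min AC = 72 + 32 + 72 = 176

176


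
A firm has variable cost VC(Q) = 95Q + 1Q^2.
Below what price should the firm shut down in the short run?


AVC(Q) = VC(Q)/Q = 95 + 1Q
AVC is increasing in Q, so minimum AVC is at Q -> 0+.
Min AVC = 95
The firm should shut down if P < 95.

95


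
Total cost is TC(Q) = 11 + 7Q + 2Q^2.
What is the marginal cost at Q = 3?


MC = dTC/dQ = 7 + 2*2*Q
At Q = 3:
MC = 7 + 4*3
MC = 7 + 12 = 19

19


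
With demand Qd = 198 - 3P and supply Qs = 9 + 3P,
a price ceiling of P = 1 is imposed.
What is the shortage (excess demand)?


At P = 1:
Qd = 198 - 3*1 = 195
Qs = 9 + 3*1 = 12
Shortage = Qd - Qs = 195 - 12 = 183

183


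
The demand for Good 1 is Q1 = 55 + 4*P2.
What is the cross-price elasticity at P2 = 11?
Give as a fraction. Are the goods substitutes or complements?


dQ1/dP2 = 4
At P2 = 11: Q1 = 55 + 4*11 = 99
Exy = (dQ1/dP2)(P2/Q1) = 4 * 11 / 99 = 4/9
Since Exy > 0, the goods are substitutes.

4/9 (substitutes)


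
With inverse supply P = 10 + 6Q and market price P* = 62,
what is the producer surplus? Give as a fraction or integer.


Minimum supply price (at Q=0): P_min = 10
Quantity supplied at P* = 62:
Q* = (62 - 10)/6 = 26/3
PS = (1/2) * Q* * (P* - P_min)
PS = (1/2) * 26/3 * (62 - 10)
PS = (1/2) * 26/3 * 52 = 676/3

676/3


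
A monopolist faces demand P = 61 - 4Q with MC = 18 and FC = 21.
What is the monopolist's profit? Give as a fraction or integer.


MR = MC: 61 - 8Q = 18
Q* = 43/8
P* = 61 - 4*43/8 = 79/2
Profit = (P* - MC)*Q* - FC
= (79/2 - 18)*43/8 - 21
= 43/2*43/8 - 21
= 1849/16 - 21 = 1513/16

1513/16


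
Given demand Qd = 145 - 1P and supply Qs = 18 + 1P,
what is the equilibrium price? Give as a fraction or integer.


At equilibrium, Qd = Qs.
145 - 1P = 18 + 1P
145 - 18 = 1P + 1P
127 = 2P
P* = 127/2 = 127/2

127/2


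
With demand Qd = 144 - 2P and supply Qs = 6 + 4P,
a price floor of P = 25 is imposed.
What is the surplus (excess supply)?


At P = 25:
Qd = 144 - 2*25 = 94
Qs = 6 + 4*25 = 106
Surplus = Qs - Qd = 106 - 94 = 12

12


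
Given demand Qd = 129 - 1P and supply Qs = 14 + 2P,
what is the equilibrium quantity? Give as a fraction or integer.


First find equilibrium price:
129 - 1P = 14 + 2P
P* = 115/3 = 115/3
Then substitute into demand:
Q* = 129 - 1 * 115/3 = 272/3

272/3


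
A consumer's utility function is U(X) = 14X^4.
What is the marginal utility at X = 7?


MU = dU/dX = 14*4*X^(4-1)
MU = 56*X^3
At X = 7:
MU = 56 * 7^3
MU = 56 * 343 = 19208

19208


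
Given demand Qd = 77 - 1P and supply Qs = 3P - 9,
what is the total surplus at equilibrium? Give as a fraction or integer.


Find equilibrium: 77 - 1P = 3P - 9
77 + 9 = 4P
P* = 86/4 = 43/2
Q* = 3*43/2 - 9 = 111/2
Inverse demand: P = 77 - Q/1, so P_max = 77
Inverse supply: P = 3 + Q/3, so P_min = 3
CS = (1/2) * 111/2 * (77 - 43/2) = 12321/8
PS = (1/2) * 111/2 * (43/2 - 3) = 4107/8
TS = CS + PS = 12321/8 + 4107/8 = 4107/2

4107/2


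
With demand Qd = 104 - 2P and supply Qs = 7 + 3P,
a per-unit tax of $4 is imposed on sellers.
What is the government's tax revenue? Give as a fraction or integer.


With tax on sellers, new supply: Qs' = 7 + 3(P - 4)
= 3P - 5
New equilibrium quantity:
Q_new = 302/5
Tax revenue = tax * Q_new = 4 * 302/5 = 1208/5

1208/5


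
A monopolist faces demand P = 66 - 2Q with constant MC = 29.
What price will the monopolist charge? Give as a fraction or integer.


MR = 66 - 4Q
Set MR = MC: 66 - 4Q = 29
Q* = 37/4
Substitute into demand:
P* = 66 - 2*37/4 = 95/2

95/2


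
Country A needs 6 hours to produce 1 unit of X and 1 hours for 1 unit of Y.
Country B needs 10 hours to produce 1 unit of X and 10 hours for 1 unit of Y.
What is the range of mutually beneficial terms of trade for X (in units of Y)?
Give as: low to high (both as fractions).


Opportunity cost of X for Country A = hours_X / hours_Y = 6/1 = 6 units of Y
Opportunity cost of X for Country B = hours_X / hours_Y = 10/10 = 1 units of Y
Terms of trade must be between the two opportunity costs.
Range: 1 to 6

1 to 6


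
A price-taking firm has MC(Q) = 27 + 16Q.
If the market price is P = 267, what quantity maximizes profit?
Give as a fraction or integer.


In perfect competition, profit is maximized where P = MC.
267 = 27 + 16Q
240 = 16Q
Q* = 240/16 = 15

15


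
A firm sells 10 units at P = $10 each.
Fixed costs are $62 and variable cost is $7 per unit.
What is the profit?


Total Revenue = P * Q = 10 * 10 = $100
Total Cost = FC + VC*Q = 62 + 7*10 = $132
Profit = TR - TC = 100 - 132 = $-32

$-32


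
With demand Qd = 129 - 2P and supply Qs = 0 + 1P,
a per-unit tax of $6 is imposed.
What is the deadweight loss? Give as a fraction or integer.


Pre-tax equilibrium quantity: Q* = 43
Post-tax equilibrium quantity: Q_tax = 39
Reduction in quantity: Q* - Q_tax = 4
DWL = (1/2) * tax * (Q* - Q_tax)
DWL = (1/2) * 6 * 4 = 12

12


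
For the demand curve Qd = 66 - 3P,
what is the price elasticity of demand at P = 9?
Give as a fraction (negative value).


dQ/dP = -3
At P = 9: Q = 66 - 3*9 = 39
E = (dQ/dP)(P/Q) = (-3)(9/39) = -9/13

-9/13
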